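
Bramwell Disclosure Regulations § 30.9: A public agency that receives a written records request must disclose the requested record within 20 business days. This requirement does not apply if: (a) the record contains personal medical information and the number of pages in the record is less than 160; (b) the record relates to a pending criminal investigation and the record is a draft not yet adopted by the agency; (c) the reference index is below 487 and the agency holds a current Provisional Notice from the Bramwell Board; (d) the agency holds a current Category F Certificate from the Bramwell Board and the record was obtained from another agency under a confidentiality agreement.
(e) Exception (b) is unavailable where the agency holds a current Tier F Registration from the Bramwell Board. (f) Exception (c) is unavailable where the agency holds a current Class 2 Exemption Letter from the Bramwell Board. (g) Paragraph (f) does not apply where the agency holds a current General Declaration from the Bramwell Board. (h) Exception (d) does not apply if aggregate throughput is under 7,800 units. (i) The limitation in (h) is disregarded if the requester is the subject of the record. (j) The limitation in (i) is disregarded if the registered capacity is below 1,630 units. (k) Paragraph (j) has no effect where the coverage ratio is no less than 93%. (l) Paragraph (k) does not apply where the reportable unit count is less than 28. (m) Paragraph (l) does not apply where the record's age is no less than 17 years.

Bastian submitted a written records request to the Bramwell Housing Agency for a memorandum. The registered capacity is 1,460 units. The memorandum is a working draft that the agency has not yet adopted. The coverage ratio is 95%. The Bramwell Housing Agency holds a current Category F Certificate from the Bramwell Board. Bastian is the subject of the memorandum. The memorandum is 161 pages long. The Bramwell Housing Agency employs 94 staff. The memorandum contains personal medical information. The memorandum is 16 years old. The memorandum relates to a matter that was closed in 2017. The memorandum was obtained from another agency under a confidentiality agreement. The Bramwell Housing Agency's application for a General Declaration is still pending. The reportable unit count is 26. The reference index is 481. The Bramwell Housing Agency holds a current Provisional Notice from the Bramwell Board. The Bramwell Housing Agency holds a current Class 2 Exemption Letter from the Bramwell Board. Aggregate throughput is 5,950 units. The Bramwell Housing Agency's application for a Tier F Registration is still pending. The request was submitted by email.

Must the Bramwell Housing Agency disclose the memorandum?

Yes — the Bramwell Housing Agency must disclose the memorandum.

Exception (a) fails — the number of pages in the record is 161, not less than 160.
Exception (b) fails — the memorandum relates to a closed matter.
Exception (c) is satisfied on its face — the reference index is 481, below the 487 limit; a current Provisional Notice is held. But: (f) is triggered — a current Class 2 Exemption Letter is held. (g) does not operate here (no current General Declaration is held), so (f) stands. Exception (c) does not apply.
Exception (d)'s conditions are all satisfied: a current Category F Certificate is held; the memorandum was obtained under a confidentiality agreement. Turning to paragraphs (h)–(m): (h) operates against (d): aggregate throughput is 5,950 units, under the 7,800 units limit. (i) would limit (h) — Bastian is the subject of the memorandum — but (j) sets (i) aside: (j) is engaged — the registered capacity is 1,460 units, below the 1,630 units limit. (k) would limit (j) — the coverage ratio is 95%, meeting the 93% threshold — but (l) sets (k) aside: (l) applies — the reportable unit count is 26, less than the 28 limit. (m), which would lift (l), is not engaged — the record's age is 16 years, short of 17 years. Exception (d) does not apply.
No exception applies. The general rule governs.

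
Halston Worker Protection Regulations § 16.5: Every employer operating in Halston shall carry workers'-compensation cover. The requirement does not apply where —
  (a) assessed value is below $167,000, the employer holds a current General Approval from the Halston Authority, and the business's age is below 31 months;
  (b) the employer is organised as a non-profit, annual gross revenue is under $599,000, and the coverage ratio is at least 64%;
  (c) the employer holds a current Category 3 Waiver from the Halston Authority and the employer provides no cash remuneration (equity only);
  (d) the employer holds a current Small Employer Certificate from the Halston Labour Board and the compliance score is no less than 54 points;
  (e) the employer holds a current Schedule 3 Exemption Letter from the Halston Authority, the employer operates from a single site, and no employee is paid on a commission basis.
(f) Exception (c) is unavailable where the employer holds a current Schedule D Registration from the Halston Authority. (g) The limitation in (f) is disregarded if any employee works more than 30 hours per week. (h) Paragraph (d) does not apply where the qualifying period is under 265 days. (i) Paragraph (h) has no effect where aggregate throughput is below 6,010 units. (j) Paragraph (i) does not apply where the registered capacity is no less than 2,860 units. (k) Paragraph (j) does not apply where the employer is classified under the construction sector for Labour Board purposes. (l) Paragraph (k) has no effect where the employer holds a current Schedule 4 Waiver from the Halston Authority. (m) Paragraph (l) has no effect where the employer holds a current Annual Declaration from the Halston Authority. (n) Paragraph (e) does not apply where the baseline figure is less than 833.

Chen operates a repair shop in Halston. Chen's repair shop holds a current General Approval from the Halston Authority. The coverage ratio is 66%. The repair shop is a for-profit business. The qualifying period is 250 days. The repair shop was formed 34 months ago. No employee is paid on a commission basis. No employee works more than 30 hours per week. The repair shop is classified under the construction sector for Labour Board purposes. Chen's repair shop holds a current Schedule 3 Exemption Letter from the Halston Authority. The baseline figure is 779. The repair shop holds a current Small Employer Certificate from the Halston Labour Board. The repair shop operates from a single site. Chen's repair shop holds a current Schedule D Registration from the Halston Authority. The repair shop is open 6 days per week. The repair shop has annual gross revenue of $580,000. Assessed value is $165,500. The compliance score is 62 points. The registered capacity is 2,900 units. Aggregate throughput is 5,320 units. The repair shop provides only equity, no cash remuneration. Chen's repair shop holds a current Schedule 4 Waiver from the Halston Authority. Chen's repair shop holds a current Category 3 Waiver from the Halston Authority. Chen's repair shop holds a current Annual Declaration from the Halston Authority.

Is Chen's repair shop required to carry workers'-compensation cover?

No — exception (d) applies; Chen's repair shop is not required to carry workers'-compensation cover.

Exception (a) fails — the business's age is 34 months, not below 31 months.
Exception (b) does not apply: the employer is for-profit.
Exception (c)'s conditions are all satisfied: a current Category 3 Waiver is held; remuneration is equity-only. But applying paragraphs (f)–(g): (f) operates — a current Schedule D Registration is held. (g) is inapplicable (no employee exceeds 30 hours/week), so (f) stands. (c) is therefore removed.
Exception (d)'s conditions are all satisfied: a current Small Employer Certificate is held; the compliance score is 62 points, meeting the 54 points threshold. Considering the limiting provisions: (h) would limit (d) — the qualifying period is 250 days, under the 265 days limit — but (i) sets (h) aside: (i) operates against (h): aggregate throughput is 5,320 units, below the 6,010 units limit. (j) is engaged (the registered capacity is 2,900 units, meeting the 2,860 units threshold), but is overridden by (k): (k) applies — the repair shop is classified under the construction sector. (l) would limit (k) — a current Schedule 4 Waiver is held — but (m) sets (l) aside: (m) operates against (l): a current Annual Declaration is held. Exception (d) stands.
Exception (e) is satisfied on its face — a current Schedule 3 Exemption Letter is held; the employer operates from a single site; no employee is paid on commission. But: (n) applies — the baseline figure is 779, less than the 833 limit. (e) is therefore removed.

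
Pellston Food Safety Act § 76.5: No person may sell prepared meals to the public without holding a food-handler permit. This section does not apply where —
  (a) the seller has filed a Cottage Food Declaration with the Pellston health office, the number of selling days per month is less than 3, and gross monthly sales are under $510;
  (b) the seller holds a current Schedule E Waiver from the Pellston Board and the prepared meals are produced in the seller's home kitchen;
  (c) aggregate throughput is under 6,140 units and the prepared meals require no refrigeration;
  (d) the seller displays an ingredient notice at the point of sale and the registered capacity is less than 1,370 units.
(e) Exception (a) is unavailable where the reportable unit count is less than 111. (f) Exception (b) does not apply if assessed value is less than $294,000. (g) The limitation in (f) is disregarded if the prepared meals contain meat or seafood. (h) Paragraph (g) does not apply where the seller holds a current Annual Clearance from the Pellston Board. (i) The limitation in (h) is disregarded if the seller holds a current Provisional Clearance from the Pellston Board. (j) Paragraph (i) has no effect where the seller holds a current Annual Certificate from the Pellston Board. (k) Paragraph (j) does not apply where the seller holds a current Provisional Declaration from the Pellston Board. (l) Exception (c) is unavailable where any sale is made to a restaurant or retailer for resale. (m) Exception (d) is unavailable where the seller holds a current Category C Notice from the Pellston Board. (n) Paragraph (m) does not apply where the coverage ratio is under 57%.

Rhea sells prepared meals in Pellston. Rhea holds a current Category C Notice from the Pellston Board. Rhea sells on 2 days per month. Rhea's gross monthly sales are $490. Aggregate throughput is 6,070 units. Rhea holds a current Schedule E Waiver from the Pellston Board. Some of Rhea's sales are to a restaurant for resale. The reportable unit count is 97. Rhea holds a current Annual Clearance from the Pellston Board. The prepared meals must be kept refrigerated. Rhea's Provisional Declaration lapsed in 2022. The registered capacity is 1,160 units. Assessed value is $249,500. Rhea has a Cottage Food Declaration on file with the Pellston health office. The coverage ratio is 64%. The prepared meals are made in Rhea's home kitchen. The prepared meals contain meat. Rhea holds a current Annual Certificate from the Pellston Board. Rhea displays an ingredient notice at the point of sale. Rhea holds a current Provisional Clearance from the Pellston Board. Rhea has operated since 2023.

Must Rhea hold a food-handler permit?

Exception (a) is satisfied on its face — a Cottage Food Declaration is on file; the number of selling days per month is 2, less than the 3 limit; gross monthly sales are $490, under the $510 limit. However, paragraph (e) must be considered: (e) operates — the reportable unit count is 97, less than the 111 limit. (a) is therefore removed.
Exception (b)'s conditions are all satisfied: a current Schedule E Waiver is held; the prepared meals are home-kitchen produced. However, paragraphs (f)–(k) must be considered: (f) operates against (b): assessed value is $249,500, less than the $294,000 limit. (g) is engaged (the prepared meals contain meat), but is displaced by (h): (h) is triggered — a current Annual Clearance is held. (i) operates (a current Provisional Clearance is held), but is overridden by (j): (j) operates against (i): a current Annual Certificate is held. (k), which would lift (j), does not operate here — the Provisional Declaration is not current. So (b) is unavailable.
Exception (c) fails — the prepared meals require refrigeration.
Exception (d) is satisfied on its face — an ingredient notice is displayed; the registered capacity is 1,160 units, less than the 1,370 units limit. However, paragraphs (m)–(n) must be considered: (m) applies — a current Category C Notice is held. (n) is not engaged (the coverage ratio is 64%, not under 57%), so (m) stands. (d) is therefore removed.
No exception is made out. Rhea falls within the general rule.

Yes — Rhea must hold a food-handler permit.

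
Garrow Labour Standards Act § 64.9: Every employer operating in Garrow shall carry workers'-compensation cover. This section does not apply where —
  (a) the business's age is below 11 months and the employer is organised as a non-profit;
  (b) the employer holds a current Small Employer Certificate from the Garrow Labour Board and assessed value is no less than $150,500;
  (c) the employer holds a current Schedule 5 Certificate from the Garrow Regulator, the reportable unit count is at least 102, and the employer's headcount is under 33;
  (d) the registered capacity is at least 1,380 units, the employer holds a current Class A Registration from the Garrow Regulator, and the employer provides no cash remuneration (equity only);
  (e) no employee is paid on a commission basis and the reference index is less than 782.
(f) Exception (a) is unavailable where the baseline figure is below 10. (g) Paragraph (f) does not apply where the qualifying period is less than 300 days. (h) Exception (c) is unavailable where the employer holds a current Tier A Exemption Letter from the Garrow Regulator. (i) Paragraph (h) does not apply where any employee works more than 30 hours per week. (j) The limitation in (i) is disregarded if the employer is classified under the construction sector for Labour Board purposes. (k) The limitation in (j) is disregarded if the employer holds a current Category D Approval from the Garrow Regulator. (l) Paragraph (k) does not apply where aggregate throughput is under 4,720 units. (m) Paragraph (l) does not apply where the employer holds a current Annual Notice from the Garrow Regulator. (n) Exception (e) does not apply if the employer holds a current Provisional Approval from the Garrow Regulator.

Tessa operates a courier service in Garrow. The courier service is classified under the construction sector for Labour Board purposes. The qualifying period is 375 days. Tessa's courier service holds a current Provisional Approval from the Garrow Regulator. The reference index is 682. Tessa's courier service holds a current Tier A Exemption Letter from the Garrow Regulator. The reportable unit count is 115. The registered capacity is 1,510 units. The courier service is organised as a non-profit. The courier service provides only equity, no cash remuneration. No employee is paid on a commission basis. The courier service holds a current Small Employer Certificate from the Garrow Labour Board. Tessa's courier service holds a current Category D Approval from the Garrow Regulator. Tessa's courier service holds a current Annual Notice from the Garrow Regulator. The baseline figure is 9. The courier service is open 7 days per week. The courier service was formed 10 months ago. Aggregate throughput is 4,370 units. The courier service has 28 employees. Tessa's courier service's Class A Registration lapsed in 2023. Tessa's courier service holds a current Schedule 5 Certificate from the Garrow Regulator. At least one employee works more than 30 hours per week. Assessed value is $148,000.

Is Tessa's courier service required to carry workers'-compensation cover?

No — exception (c) applies; Tessa's courier service is not required to carry workers'-compensation cover.

Exception (a)'s conditions are all satisfied: the business's age is 10 months, below the 11 months limit; the employer is a non-profit. But applying paragraphs (f)–(g): (f) operates against (a): the baseline figure is 9, below the 10 limit. (g) is not triggered (the qualifying period is 375 days, not less than 300 days), so (f) stands. Exception (a) does not apply.
Exception (b) requires that assessed value is no less than $150,500; but assessed value is $148,000, short of $150,500, so (b) is unavailable.
Exception (c) is satisfied on its face — a current Schedule 5 Certificate is held; the reportable unit count is 115, meeting the 102 threshold; the employer's headcount is 28, under the 33 limit. As to paragraphs (h)–(m): (h) is triggered (a current Tier A Exemption Letter is held), but is displaced by (i): (i) operates against (h): at least one employee exceeds 30 hours/week. (j) would limit (i) — the courier service is classified under the construction sector — but (k) sets (j) aside: (k) is engaged — a current Category D Approval is held. (l) would limit (k) — aggregate throughput is 4,370 units, under the 4,720 units limit — but (m) sets (l) aside: (m) operates — a current Annual Notice is held. So (c) applies.
Exception (d) requires that the employer holds a current Class A Registration from the Garrow Regulator; but the Class A Registration is not current, so (d) is unavailable.
Exception (e) is satisfied on its face — no employee is paid on commission; the reference index is 682, less than the 782 limit. Turning to paragraph (n): (n) operates against (e): a current Provisional Approval is held. (e) is therefore removed.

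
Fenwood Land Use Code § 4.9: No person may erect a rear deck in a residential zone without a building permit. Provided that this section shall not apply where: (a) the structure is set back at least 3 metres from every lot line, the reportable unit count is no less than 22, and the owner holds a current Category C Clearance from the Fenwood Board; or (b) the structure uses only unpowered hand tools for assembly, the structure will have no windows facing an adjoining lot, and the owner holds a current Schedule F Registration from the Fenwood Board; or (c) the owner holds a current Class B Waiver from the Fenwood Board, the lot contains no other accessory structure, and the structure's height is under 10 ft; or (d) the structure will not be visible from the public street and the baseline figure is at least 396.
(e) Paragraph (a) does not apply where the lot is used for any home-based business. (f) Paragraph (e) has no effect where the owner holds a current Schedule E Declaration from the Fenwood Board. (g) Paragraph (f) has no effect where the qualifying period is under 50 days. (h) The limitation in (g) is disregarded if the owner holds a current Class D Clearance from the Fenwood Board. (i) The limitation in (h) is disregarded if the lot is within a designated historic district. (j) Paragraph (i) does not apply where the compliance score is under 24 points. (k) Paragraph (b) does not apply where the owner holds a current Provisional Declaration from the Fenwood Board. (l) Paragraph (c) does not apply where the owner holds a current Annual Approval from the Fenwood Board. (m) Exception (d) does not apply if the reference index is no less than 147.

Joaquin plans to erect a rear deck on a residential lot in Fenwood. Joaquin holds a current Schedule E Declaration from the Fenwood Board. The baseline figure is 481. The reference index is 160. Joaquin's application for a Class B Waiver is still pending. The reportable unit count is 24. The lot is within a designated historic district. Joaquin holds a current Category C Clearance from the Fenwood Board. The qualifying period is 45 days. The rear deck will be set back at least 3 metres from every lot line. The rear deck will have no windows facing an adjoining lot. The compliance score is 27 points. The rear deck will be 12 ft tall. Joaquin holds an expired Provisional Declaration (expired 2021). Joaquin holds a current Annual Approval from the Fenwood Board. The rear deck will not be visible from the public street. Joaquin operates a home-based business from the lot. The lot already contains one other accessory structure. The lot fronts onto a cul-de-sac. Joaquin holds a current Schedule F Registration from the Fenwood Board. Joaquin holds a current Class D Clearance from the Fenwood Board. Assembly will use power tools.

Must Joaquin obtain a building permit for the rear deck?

Exception (a)'s conditions are all satisfied: the setback is at least 3 m on every side; the reportable unit count is 24, meeting the 22 threshold; a current Category C Clearance is held. But: (e) is triggered — a home-based business operates on the lot. (f) would limit (e) — a current Schedule E Declaration is held — but (g) sets (f) aside: (g) applies — the qualifying period is 45 days, under the 50 days limit. (h) is engaged (a current Class D Clearance is held), but is displaced by (i): (i) operates — the lot is in a historic district. (j) does not operate here (the compliance score is 27 points, not under 24 points), so (i) stands. So (a) is unavailable.
Exception (b) does not apply: assembly uses power tools.
Exception (c) requires that the owner holds a current Class B Waiver from the Fenwood Board; but the Class B Waiver is not current, so (c) is unavailable.
All of (d)'s requirements are met (the structure will not be visible from the street; the baseline figure is 481, meeting the 396 threshold). Turning to paragraph (m): (m) operates — the reference index is 160, meeting the 147 threshold. (d) is therefore removed.
No exception displaces § 4.9.

Yes — Joaquin must obtain a building permit.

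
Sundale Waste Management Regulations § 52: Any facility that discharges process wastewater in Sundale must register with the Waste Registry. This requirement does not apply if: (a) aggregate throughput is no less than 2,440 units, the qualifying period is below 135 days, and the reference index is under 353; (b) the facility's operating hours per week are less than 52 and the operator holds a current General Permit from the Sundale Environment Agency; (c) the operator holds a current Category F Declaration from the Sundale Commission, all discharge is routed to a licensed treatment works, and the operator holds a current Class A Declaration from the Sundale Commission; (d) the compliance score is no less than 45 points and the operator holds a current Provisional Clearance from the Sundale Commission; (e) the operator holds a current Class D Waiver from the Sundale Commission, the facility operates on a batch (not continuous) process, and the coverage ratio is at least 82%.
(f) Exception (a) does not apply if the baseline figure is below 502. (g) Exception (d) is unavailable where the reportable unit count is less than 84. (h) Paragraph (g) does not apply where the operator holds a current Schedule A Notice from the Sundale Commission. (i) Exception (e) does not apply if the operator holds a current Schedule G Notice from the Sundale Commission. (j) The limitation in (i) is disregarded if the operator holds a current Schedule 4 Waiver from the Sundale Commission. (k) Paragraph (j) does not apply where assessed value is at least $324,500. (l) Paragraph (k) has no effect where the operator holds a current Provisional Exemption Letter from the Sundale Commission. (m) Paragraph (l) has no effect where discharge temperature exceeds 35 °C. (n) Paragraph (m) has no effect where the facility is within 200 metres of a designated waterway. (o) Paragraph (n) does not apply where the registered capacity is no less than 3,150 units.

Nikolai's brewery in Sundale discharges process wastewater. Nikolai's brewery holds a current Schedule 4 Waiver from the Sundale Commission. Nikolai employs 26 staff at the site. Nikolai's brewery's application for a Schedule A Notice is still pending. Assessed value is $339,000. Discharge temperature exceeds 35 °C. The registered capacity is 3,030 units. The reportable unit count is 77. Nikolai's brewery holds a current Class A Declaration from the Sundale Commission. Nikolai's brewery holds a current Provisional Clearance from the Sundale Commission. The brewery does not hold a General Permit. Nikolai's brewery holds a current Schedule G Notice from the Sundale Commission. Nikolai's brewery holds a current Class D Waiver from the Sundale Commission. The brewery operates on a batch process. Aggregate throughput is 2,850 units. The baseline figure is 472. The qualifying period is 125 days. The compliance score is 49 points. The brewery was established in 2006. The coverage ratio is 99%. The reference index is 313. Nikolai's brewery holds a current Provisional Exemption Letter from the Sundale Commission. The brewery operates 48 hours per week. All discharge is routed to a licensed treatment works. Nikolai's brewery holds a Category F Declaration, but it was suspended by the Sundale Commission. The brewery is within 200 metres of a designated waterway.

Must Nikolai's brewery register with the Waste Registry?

Exception (a): aggregate throughput is 2,850 units, meeting the 2,440 units threshold; the qualifying period is 125 days, below the 135 days limit; the reference index is 313, under the 353 limit — every condition holds. Turning to paragraph (f): (f) operates against (a): the baseline figure is 472, below the 502 limit. Exception (a) does not apply.
Exception (b) requires that the operator holds a current General Permit from the Sundale Environment Agency; but no General Permit is held, so (b) is unavailable.
Exception (c) does not apply: the Category F Declaration is not current.
Exception (d) is satisfied on its face — the compliance score is 49 points, meeting the 45 points threshold; a current Provisional Clearance is held. Turning to paragraphs (g)–(h): (g) is triggered — the reportable unit count is 77, less than the 84 limit. (h), which would lift (g), is not engaged — no current Schedule A Notice is held. So (d) is unavailable.
Exception (e) is satisfied on its face — a current Class D Waiver is held; the facility operates on a batch process; the coverage ratio is 99%, meeting the 82% threshold. Under paragraphs (i)–(o): (i) would limit (e) — a current Schedule G Notice is held — but (j) sets (i) aside: (j) is triggered — a current Schedule 4 Waiver is held. (k) applies (assessed value is $339,000, meeting the $324,500 threshold), but is overridden by (l): (l) operates against (k): a current Provisional Exemption Letter is held. (m) operates (discharge temperature exceeds 35 °C), but is displaced by (n): (n) operates against (m): the brewery is within 200 m of a designated waterway. (o) is inapplicable (the registered capacity is 3,030 units, short of 3,150 units), so (n) stands. (e) remains available.

No — exception (e) applies; Nikolai's brewery is not required to register with the Waste Registry.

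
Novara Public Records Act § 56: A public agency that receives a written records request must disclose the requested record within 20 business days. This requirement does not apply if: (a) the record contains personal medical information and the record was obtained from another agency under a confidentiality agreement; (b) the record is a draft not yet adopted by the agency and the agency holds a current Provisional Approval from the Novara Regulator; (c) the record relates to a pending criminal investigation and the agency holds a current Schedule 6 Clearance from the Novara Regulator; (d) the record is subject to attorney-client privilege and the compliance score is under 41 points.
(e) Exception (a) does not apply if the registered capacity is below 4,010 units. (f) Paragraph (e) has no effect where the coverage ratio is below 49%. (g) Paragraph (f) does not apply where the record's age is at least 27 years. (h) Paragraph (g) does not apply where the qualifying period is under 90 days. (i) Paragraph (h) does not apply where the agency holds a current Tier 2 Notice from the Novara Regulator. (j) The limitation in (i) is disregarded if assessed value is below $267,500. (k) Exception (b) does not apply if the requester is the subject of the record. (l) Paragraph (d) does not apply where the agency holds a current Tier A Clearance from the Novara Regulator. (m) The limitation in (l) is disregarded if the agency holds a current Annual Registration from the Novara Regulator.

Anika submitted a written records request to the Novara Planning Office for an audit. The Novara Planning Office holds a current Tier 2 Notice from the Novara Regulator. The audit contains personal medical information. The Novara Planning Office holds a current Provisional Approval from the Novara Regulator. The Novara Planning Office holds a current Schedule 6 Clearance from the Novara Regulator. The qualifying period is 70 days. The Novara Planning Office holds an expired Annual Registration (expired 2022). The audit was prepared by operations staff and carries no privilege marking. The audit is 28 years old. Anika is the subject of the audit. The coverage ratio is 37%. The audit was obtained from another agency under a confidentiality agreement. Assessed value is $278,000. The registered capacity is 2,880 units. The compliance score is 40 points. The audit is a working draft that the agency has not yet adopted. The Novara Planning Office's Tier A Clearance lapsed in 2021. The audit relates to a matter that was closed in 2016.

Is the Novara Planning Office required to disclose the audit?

Yes — the Novara Planning Office must disclose the audit.

Exception (a)'s conditions are all satisfied: the audit contains personal medical information; the audit was obtained under a confidentiality agreement. Turning to paragraphs (e)–(j): (e) is triggered — the registered capacity is 2,880 units, below the 4,010 units limit. (f) would limit (e) — the coverage ratio is 37%, below the 49% limit — but (g) sets (f) aside: (g) is engaged — the record's age is 28 years, meeting the 27 years threshold. (h) would limit (g) — the qualifying period is 70 days, under the 90 days limit — but (i) sets (h) aside: (i) operates against (h): a current Tier 2 Notice is held. (j), which would lift (i), is inapplicable — assessed value is $278,000, not below $267,500. (a) is therefore removed.
Exception (b): the audit is an unadopted draft; a current Provisional Approval is held — every condition holds. But: (k) operates against (b): Anika is the subject of the audit. (b) is therefore removed.
Exception (c) does not apply: the audit relates to a closed matter.
Exception (d) does not apply: the audit carries no privilege marking.
No exception displaces § 56.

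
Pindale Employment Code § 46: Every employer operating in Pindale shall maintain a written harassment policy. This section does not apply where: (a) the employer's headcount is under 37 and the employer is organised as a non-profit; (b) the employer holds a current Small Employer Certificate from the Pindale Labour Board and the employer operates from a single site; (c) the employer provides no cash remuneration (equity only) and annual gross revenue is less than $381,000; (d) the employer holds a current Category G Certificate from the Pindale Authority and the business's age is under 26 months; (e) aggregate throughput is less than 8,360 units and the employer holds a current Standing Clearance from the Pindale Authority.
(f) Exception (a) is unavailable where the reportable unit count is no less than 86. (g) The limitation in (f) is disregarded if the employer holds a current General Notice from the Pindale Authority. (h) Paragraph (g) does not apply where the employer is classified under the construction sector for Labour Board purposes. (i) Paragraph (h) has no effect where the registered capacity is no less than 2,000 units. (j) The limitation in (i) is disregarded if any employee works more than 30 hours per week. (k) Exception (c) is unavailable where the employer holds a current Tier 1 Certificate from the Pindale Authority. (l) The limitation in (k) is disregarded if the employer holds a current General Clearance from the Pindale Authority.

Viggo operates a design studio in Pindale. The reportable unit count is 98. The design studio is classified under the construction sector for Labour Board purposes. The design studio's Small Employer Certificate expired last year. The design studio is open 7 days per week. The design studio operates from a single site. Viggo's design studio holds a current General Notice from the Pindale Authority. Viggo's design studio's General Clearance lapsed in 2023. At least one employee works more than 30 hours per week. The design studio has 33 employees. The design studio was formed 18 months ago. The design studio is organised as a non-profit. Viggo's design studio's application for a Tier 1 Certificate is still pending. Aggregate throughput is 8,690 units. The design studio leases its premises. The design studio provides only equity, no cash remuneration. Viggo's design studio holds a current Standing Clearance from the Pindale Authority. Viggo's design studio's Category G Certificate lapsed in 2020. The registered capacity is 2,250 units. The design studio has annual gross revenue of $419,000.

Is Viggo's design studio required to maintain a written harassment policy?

Yes — Viggo's design studio must maintain a written harassment policy.

Exception (a)'s conditions are all satisfied: the employer's headcount is 33, under the 37 limit; the employer is a non-profit. However, paragraphs (f)–(j) must be considered: (f) operates against (a): the reportable unit count is 98, meeting the 86 threshold. (g) applies (a current General Notice is held), but yields to (h): (h) applies — the design studio is classified under the construction sector. (i) operates (the registered capacity is 2,250 units, meeting the 2,000 units threshold), but is overridden by (j): (j) is engaged — at least one employee exceeds 30 hours/week. (a) is therefore removed.
Exception (b) requires that the employer holds a current Small Employer Certificate from the Pindale Labour Board; but the Small Employer Certificate has expired, so (b) is unavailable.
Exception (c) fails — annual gross revenue is $419,000, not less than $381,000.
Exception (d) requires that the employer holds a current Category G Certificate from the Pindale Authority; but the Category G Certificate is not current, so (d) is unavailable.
Exception (e) does not apply: aggregate throughput is 8,690 units, not less than 8,360 units.
No exception applies. The general rule governs.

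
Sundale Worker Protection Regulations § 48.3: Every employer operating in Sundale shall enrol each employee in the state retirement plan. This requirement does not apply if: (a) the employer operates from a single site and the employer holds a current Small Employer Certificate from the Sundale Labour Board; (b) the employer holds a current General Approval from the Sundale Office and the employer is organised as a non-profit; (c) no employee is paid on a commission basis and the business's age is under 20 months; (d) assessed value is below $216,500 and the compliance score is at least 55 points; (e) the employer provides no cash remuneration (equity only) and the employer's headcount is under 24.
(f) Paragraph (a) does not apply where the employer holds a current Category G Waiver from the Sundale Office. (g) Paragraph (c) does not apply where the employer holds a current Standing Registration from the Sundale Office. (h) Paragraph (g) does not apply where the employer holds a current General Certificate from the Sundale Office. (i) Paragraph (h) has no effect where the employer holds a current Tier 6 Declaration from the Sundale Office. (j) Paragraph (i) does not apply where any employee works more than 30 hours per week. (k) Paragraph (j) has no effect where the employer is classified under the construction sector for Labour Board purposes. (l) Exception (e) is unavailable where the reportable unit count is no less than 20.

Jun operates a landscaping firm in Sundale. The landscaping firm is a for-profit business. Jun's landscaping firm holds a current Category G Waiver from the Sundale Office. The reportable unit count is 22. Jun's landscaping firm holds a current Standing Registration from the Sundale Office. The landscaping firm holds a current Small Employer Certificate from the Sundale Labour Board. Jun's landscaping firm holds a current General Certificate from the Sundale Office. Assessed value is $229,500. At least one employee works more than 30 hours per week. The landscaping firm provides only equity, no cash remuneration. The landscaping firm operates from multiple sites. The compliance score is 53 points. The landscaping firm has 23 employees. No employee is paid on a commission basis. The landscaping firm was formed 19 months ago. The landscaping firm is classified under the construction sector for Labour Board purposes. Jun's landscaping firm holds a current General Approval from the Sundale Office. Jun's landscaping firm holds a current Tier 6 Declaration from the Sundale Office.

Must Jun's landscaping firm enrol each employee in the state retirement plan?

Exception (a) fails — the employer operates from multiple sites.
Exception (b) requires that the employer is organised as a non-profit; but the employer is for-profit, so (b) is unavailable.
Exception (c)'s conditions are all satisfied: no employee is paid on commission; the business's age is 19 months, under the 20 months limit. But: (g) is triggered — a current Standing Registration is held. (h) operates (a current General Certificate is held), but is displaced by (i): (i) is triggered — a current Tier 6 Declaration is held. (j) is triggered (at least one employee exceeds 30 hours/week), but is displaced by (k): (k) operates against (j): the landscaping firm is classified under the construction sector. Exception (c) does not apply.
Exception (d) fails — assessed value is $229,500, not below $216,500.
Exception (e) is satisfied on its face — remuneration is equity-only; the employer's headcount is 23, under the 24 limit. Turning to paragraph (l): (l) applies — the reportable unit count is 22, meeting the 20 threshold. (e) is therefore removed.
No exception applies. The general rule governs.

Yes — Jun's landscaping firm must enrol each employee in the state retirement plan.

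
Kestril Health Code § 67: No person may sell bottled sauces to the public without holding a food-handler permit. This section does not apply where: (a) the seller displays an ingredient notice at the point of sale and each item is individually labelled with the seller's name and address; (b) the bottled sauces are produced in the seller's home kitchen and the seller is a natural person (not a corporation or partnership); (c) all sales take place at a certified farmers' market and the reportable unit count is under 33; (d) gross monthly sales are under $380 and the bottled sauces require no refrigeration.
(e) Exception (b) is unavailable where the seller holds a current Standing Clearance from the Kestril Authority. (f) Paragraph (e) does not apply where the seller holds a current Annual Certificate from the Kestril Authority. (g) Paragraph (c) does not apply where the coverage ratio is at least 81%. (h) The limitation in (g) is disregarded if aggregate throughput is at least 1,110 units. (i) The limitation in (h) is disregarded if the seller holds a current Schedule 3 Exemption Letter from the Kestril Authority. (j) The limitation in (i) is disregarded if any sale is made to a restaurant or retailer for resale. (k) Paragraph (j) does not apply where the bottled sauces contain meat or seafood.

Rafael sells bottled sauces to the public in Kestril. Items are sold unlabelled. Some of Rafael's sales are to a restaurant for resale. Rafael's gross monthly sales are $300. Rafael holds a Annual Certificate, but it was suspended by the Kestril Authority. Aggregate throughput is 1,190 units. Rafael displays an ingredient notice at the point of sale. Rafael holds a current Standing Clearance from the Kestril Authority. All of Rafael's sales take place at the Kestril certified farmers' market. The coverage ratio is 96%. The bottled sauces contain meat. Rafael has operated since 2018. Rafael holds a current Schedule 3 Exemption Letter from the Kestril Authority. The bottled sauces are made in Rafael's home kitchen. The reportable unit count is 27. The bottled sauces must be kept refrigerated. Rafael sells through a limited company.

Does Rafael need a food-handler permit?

Exception (a) does not apply: items are sold unlabelled.
Exception (b) does not apply: the seller operates through a limited company.
All of (c)'s requirements are met (all sales are at a certified farmers' market; the reportable unit count is 27, under the 33 limit). But: (g) operates against (c): the coverage ratio is 96%, meeting the 81% threshold. (h) is triggered (aggregate throughput is 1,190 units, meeting the 1,110 units threshold), but is set aside by (i): (i) operates — a current Schedule 3 Exemption Letter is held. (j) would limit (i) — some sales are to a restaurant for resale — but (k) sets (j) aside: (k) is triggered — the bottled sauces contain meat. Exception (c) does not apply.
Exception (d) fails — the bottled sauces require refrigeration.
None of the exceptions is available; § 67 applies in full.

Yes — Rafael must hold a food-handler permit.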